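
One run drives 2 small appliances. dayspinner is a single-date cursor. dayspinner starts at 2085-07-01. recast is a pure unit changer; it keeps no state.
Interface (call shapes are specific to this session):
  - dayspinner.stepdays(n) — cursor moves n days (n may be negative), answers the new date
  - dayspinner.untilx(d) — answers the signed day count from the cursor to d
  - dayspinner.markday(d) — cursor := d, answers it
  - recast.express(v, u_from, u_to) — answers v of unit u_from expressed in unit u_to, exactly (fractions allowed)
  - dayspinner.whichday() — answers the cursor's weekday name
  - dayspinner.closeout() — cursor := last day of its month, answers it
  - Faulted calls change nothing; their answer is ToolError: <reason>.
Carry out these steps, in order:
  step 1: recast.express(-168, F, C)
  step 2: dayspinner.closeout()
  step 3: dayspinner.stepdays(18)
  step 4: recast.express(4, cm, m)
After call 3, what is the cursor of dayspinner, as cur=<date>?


Answer: cur=2085-08-18

Derivation:
-- express(v='-168', u_from='F', u_to='C') : -1000/9
-- closeout() : 2085-07-31
-- stepdays(n='18') : 2085-08-18
-- express(v='4', u_from='cm', u_to='m') : 1/25


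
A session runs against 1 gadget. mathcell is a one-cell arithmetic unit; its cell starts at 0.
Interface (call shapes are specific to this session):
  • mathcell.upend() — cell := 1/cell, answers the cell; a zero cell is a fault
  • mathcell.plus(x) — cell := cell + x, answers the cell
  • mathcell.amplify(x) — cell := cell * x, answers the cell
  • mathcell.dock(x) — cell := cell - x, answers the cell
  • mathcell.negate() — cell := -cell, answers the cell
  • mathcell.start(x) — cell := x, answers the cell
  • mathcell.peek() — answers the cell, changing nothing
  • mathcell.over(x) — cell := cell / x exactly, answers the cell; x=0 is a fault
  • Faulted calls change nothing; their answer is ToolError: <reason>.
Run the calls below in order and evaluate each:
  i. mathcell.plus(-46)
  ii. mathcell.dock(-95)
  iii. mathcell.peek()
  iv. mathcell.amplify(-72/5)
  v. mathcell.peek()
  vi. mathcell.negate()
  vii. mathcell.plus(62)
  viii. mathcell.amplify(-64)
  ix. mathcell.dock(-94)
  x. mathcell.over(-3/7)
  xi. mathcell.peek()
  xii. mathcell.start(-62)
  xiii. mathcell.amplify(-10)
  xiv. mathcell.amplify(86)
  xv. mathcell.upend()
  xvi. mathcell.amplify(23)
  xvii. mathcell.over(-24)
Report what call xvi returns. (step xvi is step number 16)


==> plus(x='-46')
<== -46
==> dock(x='-95')
<== 49
==> peek()
<== 49
==> amplify(x='-72/5')
<== -3528/5
==> peek()
<== -3528/5
==> negate()
<== 3528/5
==> plus(x='62')
<== 3838/5
==> amplify(x='-64')
<== -245632/5
==> dock(x='-94')
<== -245162/5
==> over(x='-3/7')
<== 1716134/15
==> peek()
<== 1716134/15
==> start(x='-62')
<== -62
==> amplify(x='-10')
<== 620
==> amplify(x='86')
<== 53320
==> upend()
<== 1/53320
==> amplify(x='23')
<== 23/53320
==> over(x='-24')
<== -23/1279680

Answer: 23/53320


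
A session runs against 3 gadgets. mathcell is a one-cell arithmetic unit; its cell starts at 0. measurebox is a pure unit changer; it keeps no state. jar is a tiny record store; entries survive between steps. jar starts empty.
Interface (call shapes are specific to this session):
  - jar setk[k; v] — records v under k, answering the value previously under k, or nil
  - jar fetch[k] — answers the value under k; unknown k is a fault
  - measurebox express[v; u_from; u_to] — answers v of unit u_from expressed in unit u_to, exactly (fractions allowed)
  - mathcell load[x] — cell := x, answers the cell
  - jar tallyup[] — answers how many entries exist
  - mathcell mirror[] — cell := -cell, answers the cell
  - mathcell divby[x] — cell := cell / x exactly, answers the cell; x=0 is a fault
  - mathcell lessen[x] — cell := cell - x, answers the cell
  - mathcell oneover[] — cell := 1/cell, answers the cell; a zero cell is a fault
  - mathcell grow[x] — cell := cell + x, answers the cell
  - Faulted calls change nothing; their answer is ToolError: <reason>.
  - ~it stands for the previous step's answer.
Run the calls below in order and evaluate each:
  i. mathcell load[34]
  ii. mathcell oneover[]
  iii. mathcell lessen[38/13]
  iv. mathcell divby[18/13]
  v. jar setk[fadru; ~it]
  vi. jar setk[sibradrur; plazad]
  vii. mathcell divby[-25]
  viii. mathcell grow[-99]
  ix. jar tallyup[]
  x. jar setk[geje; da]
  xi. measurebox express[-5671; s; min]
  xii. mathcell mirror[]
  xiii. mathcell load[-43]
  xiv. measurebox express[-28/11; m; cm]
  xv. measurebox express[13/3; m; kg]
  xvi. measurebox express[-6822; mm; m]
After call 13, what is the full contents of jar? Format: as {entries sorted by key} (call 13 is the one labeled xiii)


Answer: {fadru=-1279/612, geje=da, sibradrur=plazad}

Derivation:
Invoking mathcell load on x='34', yielding 34.
Then mathcell oneover(), which returns 1/34.
I run mathcell lessen on x='38/13', which returns -1279/442.
I use mathcell divby on x='18/13', giving -1279/612.
Calling jar setk on k='fadru', v='~it', — result: nil.
I use jar setk on k='sibradrur', v='plazad', yielding nil.
Using mathcell divby on x='-25', and see 1279/15300.
I call mathcell grow on x='-99', and get -1513421/15300.
I run jar tallyup, and see 2.
I call jar setk on k='geje', v='da', → nil.
I call measurebox express on v='-5671', u_from='s', u_to='min', — result: -5671/60.
Next I call mathcell mirror(), giving 1513421/15300.
Using mathcell load on x='-43', and see -43.
I try measurebox express on v='-28/11', u_from='m', u_to='cm': -2800/11.
I try measurebox express on v='13/3', u_from='m', u_to='kg', yielding ToolError: incompatible units.
Next I call measurebox express on v='-6822', u_from='mm', u_to='m', and get -3411/500.


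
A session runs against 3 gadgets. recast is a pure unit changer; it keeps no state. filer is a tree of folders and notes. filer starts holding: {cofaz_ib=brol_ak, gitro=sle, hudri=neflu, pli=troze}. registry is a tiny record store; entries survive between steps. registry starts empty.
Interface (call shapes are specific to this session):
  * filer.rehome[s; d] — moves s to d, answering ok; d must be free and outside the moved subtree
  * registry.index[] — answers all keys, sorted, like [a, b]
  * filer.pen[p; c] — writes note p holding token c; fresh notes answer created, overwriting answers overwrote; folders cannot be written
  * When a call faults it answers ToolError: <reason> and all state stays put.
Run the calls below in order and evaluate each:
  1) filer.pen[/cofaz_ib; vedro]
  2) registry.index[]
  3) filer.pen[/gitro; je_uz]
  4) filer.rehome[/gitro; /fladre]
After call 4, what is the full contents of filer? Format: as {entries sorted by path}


$ filer.pen p='/cofaz_ib' c='vedro'
:: overwrote
$ registry.index
:: []
$ filer.pen p='/gitro' c='je_uz'
:: overwrote
$ filer.rehome s='/gitro' d='/fladre'
:: ok

Answer: {cofaz_ib=vedro, fladre=je_uz, hudri=neflu, pli=troze}


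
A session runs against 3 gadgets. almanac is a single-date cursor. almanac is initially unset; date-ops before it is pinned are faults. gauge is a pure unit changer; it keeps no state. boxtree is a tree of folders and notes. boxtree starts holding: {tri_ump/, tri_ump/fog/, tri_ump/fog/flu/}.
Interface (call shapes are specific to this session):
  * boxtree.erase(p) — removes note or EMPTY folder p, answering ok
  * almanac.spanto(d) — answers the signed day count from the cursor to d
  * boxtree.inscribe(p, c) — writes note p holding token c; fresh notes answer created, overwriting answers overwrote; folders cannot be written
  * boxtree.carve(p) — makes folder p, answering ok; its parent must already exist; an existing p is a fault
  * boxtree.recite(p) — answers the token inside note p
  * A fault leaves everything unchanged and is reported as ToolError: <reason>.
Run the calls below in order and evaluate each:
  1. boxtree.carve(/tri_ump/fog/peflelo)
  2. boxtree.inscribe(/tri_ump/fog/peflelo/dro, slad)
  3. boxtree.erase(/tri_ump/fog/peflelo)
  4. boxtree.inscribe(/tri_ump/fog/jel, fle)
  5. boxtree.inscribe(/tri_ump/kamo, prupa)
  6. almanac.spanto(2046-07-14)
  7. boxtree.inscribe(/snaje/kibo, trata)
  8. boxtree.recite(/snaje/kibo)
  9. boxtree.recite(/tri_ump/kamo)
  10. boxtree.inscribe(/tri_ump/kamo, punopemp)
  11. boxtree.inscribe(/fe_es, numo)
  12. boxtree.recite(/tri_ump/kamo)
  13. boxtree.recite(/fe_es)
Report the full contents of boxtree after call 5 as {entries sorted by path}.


! boxtree.carve(p=/tri_ump/fog/peflelo) -> ok
! boxtree.inscribe(p=/tri_ump/fog/peflelo/dro, c=slad) -> created
! boxtree.erase(p=/tri_ump/fog/peflelo) -> ToolError: not empty
! boxtree.inscribe(p=/tri_ump/fog/jel, c=fle) -> created
! boxtree.inscribe(p=/tri_ump/kamo, c=prupa) -> created
! almanac.spanto(d=2046-07-14) -> ToolError: no date set
! boxtree.inscribe(p=/snaje/kibo, c=trata) -> ToolError: no parent
! boxtree.recite(p=/snaje/kibo) -> ToolError: not found
! boxtree.recite(p=/tri_ump/kamo) -> prupa
! boxtree.inscribe(p=/tri_ump/kamo, c=punopemp) -> overwrote
! boxtree.inscribe(p=/fe_es, c=numo) -> created
! boxtree.recite(p=/tri_ump/kamo) -> punopemp
! boxtree.recite(p=/fe_es) -> numo

Answer: {tri_ump/, tri_ump/fog/, tri_ump/fog/flu/, tri_ump/fog/jel=fle, tri_ump/fog/peflelo/, tri_ump/fog/peflelo/dro=slad, tri_ump/kamo=prupa}


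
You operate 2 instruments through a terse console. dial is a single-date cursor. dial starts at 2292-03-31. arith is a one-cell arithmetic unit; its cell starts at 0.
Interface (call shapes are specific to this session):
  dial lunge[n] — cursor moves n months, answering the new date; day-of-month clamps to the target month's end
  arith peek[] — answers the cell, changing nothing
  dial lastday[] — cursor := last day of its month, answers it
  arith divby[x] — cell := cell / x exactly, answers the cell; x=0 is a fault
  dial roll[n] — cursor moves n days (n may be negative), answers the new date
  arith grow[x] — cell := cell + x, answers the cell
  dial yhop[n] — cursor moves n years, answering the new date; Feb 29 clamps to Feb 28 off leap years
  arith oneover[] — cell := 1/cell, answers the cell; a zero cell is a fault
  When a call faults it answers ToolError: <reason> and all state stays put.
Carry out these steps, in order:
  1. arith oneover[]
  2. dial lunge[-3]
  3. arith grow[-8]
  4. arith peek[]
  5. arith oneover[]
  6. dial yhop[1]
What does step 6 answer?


CALL arith oneover[]
RET  ToolError: reciprocal of zero
CALL dial lunge[-3]
RET  2291-12-31
CALL arith grow[-8]
RET  -8
CALL arith peek[]
RET  -8
CALL arith oneover[]
RET  -1/8
CALL dial yhop[1]
RET  2292-12-31

Answer: 2292-12-31


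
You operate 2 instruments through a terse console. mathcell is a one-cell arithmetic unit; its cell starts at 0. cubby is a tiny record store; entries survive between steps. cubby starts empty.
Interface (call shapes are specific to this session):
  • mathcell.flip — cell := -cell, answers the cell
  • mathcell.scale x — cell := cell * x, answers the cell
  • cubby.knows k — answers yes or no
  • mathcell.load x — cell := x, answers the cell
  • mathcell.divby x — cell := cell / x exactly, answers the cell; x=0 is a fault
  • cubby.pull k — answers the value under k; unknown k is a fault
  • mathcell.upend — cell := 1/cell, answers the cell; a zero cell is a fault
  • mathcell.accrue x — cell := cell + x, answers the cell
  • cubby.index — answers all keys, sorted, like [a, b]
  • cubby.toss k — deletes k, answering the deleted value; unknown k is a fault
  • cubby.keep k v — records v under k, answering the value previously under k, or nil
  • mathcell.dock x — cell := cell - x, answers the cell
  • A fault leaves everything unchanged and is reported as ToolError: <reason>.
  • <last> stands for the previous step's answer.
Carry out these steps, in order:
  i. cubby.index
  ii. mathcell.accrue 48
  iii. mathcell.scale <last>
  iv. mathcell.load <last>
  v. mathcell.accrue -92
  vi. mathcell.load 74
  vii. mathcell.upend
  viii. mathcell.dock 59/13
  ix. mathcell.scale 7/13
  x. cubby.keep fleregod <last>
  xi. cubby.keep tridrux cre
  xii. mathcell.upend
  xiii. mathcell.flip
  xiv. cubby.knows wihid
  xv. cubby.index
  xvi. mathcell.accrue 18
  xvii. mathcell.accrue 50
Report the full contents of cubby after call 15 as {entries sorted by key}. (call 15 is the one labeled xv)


CALL cubby.index[]
RET  []
CALL mathcell.accrue[48]
RET  48
CALL mathcell.scale[<last>]
RET  2304
CALL mathcell.load[<last>]
RET  2304
CALL mathcell.accrue[-92]
RET  2212
CALL mathcell.load[74]
RET  74
CALL mathcell.upend[]
RET  1/74
CALL mathcell.dock[59/13]
RET  -4353/962
CALL mathcell.scale[7/13]
RET  -30471/12506
CALL cubby.keep[fleregod; <last>]
RET  nil
CALL cubby.keep[tridrux; cre]
RET  nil
CALL mathcell.upend[]
RET  -12506/30471
CALL mathcell.flip[]
RET  12506/30471
CALL cubby.knows[wihid]
RET  no
CALL cubby.index[]
RET  [fleregod, tridrux]
CALL mathcell.accrue[18]
RET  560984/30471
CALL mathcell.accrue[50]
RET  2084534/30471

Answer: {fleregod=-30471/12506, tridrux=cre}


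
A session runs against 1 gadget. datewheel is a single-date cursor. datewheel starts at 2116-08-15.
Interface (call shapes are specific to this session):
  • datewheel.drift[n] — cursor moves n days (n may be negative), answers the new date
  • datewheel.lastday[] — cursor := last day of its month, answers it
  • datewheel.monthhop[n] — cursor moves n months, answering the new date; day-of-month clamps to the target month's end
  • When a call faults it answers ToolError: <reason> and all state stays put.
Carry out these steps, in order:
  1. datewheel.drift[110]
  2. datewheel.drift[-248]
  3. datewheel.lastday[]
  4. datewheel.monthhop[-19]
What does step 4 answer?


Answer: 2114-08-31

Derivation:
Act: datewheel.drift[n→110]
Obs: 2116-12-03
Act: datewheel.drift[n→-248]
Obs: 2116-03-30
Act: datewheel.lastday[]
Obs: 2116-03-31
Act: datewheel.monthhop[n→-19]
Obs: 2114-08-31


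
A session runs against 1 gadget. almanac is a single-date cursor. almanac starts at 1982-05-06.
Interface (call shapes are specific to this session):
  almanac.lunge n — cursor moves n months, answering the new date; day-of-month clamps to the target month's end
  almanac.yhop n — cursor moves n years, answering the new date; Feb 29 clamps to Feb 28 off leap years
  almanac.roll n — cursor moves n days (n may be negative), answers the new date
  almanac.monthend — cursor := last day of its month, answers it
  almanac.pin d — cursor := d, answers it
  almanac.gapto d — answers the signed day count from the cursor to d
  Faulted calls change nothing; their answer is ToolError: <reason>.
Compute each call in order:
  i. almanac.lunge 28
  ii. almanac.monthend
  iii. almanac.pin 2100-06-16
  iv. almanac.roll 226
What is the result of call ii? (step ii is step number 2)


Answer: 1984-09-30

Derivation:
[in] lunge n→28
  1984-09-06
[in] monthend
  1984-09-30
[in] pin d→2100-06-16
  2100-06-16
[in] roll n→226
  2101-01-28


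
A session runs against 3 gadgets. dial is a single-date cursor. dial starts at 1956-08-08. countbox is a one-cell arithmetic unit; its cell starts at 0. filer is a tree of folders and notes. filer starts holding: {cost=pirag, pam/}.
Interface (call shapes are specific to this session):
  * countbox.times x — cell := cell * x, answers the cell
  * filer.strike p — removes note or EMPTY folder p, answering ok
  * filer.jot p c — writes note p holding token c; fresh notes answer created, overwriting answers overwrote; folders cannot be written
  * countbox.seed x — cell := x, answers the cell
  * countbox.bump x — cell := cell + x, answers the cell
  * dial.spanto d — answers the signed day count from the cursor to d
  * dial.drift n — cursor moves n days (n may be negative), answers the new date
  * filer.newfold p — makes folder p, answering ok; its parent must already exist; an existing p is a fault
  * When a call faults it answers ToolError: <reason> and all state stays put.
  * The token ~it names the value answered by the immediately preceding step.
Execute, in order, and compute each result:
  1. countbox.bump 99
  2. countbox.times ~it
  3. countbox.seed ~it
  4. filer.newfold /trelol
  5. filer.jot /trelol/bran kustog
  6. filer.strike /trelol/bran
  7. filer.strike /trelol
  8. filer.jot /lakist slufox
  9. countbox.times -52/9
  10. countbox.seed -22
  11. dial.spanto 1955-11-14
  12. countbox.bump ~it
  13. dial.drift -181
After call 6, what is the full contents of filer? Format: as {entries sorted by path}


I run bump with 99, → 99.
Next I call times with ~it: 9801.
Now I run seed with ~it: 9801.
Calling newfold with /trelol, which returns ok.
Next I call jot with /trelol/bran, kustog, yielding created.
I use strike with /trelol/bran: ok.
Now I run strike with /trelol, → ok.
Using jot with /lakist, slufox, which returns created.
I run times with -52/9, giving -56628.
Next I call seed with -22, yielding -22.
Using spanto with 1955-11-14, and observe -268.
Using bump with ~it, giving -290.
Calling drift with -181, and observe 1956-02-09.

Answer: {cost=pirag, pam/, trelol/}


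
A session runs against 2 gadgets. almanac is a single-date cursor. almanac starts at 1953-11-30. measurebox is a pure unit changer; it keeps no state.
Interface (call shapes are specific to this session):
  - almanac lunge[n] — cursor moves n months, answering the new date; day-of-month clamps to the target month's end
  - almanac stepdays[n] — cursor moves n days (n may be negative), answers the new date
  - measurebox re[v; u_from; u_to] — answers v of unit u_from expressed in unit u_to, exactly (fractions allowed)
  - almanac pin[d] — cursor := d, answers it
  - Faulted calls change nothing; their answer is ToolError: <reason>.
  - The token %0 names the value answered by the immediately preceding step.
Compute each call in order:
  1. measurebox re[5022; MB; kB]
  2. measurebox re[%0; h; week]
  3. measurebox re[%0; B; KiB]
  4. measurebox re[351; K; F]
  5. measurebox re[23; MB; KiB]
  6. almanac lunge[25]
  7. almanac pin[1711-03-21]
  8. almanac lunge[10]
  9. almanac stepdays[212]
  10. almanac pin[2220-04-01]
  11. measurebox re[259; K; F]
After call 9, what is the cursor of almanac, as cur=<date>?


Answer: cur=1712-08-20

Derivation:
Next I call measurebox re passing v='5022', u_from='MB', u_to='kB', which returns 5022000.
Calling measurebox re passing v='%0', u_from='h', u_to='week': 209250/7.
Next I call measurebox re passing v='%0', u_from='B', u_to='KiB', and see 104625/3584.
Calling measurebox re passing v='351', u_from='K', u_to='F', which returns 17213/100.
I try measurebox re passing v='23', u_from='MB', u_to='KiB', yielding 359375/16.
I call almanac lunge passing n='25', and observe 1955-12-30.
I try almanac pin passing d='1711-03-21', and get 1711-03-21.
Invoking almanac lunge passing n='10', yielding 1712-01-21.
Then almanac stepdays passing n='212', which returns 1712-08-20.
Invoking almanac pin passing d='2220-04-01', → 2220-04-01.
Calling measurebox re passing v='259', u_from='K', u_to='F', yielding 653/100.


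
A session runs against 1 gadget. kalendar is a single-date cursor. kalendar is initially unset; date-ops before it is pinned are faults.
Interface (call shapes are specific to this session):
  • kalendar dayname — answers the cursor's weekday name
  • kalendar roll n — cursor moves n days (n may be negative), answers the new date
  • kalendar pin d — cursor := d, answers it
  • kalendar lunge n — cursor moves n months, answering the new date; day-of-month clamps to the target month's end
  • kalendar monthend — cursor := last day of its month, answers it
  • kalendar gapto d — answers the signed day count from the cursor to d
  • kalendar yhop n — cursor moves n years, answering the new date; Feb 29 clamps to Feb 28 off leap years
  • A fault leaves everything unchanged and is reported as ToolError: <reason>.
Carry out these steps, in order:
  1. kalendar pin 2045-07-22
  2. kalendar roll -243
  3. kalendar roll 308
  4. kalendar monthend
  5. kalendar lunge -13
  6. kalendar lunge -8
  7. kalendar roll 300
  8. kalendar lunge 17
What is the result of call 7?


Now I run kalendar pin with d: 2045-07-22, → 2045-07-22.
I invoke kalendar roll with n: -243, — result: 2044-11-21.
Invoking kalendar roll with n: 308, which returns 2045-09-25.
I call kalendar monthend, — result: 2045-09-30.
I call kalendar lunge with n: -13, giving 2044-08-30.
Invoking kalendar lunge with n: -8, → 2043-12-30.
Invoking kalendar roll with n: 300, which returns 2044-10-25.
Calling kalendar lunge with n: 17, giving 2046-03-25.

Answer: 2044-10-25


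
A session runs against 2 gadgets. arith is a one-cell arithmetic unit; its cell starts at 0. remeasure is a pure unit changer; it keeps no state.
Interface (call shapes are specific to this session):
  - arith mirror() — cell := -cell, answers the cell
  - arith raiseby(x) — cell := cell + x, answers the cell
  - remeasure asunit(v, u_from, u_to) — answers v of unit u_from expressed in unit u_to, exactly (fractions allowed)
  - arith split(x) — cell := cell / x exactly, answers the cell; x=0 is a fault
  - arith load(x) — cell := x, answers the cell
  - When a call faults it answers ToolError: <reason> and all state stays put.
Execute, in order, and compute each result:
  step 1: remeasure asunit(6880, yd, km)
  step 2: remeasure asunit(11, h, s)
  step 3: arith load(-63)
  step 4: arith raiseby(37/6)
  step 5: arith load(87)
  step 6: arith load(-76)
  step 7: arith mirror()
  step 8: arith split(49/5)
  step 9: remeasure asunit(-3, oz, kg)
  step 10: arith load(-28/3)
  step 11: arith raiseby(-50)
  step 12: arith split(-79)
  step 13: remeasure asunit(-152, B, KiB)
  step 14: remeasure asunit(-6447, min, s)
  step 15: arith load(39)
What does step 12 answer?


CALL remeasure asunit[v='6880'; u_from='yd'; u_to='km']
RET  98298/15625
CALL remeasure asunit[v='11'; u_from='h'; u_to='s']
RET  39600
CALL arith load[x='-63']
RET  -63
CALL arith raiseby[x='37/6']
RET  -341/6
CALL arith load[x='87']
RET  87
CALL arith load[x='-76']
RET  -76
CALL arith mirror[]
RET  76
CALL arith split[x='49/5']
RET  380/49
CALL remeasure asunit[v='-3'; u_from='oz'; u_to='kg']
RET  -136077711/1600000000
CALL arith load[x='-28/3']
RET  -28/3
CALL arith raiseby[x='-50']
RET  -178/3
CALL arith split[x='-79']
RET  178/237
CALL remeasure asunit[v='-152'; u_from='B'; u_to='KiB']
RET  -19/128
CALL remeasure asunit[v='-6447'; u_from='min'; u_to='s']
RET  -386820
CALL arith load[x='39']
RET  39

Answer: 178/237


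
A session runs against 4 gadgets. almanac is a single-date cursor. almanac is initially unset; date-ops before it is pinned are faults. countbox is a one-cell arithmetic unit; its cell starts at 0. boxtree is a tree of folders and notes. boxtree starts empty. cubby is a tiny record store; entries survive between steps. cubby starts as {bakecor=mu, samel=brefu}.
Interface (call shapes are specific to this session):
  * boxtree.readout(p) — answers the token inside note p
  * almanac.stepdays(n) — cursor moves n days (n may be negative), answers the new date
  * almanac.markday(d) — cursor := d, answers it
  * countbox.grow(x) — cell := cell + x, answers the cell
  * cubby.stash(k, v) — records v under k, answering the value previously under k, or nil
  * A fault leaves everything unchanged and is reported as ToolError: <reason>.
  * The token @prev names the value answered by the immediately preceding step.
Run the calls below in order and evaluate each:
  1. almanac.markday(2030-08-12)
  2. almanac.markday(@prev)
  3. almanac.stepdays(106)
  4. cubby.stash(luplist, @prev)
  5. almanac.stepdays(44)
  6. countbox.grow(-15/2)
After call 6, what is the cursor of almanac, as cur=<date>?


Answer: cur=2031-01-09

Derivation:
→ almanac.markday(d: 2030-08-12)
← 2030-08-12
→ almanac.markday(d: @prev)
← 2030-08-12
→ almanac.stepdays(n: 106)
← 2030-11-26
→ cubby.stash(k: luplist, v: @prev)
← nil
→ almanac.stepdays(n: 44)
← 2031-01-09
→ countbox.grow(x: -15/2)
← -15/2


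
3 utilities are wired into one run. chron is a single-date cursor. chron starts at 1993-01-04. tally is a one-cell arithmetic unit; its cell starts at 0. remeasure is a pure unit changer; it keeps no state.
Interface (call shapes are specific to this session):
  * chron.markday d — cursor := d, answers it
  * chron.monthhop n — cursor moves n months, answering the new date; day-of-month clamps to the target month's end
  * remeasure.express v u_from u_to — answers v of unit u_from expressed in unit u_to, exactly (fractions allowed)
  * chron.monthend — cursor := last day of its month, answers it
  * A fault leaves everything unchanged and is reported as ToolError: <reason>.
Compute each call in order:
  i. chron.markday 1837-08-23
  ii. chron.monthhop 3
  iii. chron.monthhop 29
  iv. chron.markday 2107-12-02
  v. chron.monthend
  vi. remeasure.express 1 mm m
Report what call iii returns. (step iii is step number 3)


Answer: 1840-04-23

Derivation:
·→ chron.markday(1837-08-23)
·← 1837-08-23
·→ chron.monthhop(3)
·← 1837-11-23
·→ chron.monthhop(29)
·← 1840-04-23
·→ chron.markday(2107-12-02)
·← 2107-12-02
·→ chron.monthend()
·← 2107-12-31
·→ remeasure.express(1, mm, m)
·← 1/1000


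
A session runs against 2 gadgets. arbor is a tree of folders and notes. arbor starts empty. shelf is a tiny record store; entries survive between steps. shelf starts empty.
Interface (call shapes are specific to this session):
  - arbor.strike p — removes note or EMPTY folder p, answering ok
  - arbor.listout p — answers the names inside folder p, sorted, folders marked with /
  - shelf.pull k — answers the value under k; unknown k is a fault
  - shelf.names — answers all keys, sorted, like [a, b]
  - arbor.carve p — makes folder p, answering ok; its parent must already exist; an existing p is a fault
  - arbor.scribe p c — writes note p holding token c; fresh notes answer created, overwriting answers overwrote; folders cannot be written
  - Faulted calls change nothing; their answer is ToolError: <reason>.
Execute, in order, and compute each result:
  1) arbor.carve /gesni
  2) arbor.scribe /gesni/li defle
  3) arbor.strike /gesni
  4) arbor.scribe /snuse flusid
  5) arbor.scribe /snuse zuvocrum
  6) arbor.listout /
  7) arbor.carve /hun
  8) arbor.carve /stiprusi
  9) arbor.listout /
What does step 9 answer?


I try carve using p: /gesni: ok.
Then scribe using p: /gesni/li, c: defle, yielding created.
I run strike using p: /gesni, — result: ToolError: not empty.
Then scribe using p: /snuse, c: flusid, and get created.
Calling scribe using p: /snuse, c: zuvocrum, which returns overwrote.
Next I call listout using p: /, — result: [gesni/, snuse].
Next I call carve using p: /hun, and see ok.
I invoke carve using p: /stiprusi, giving ok.
Now I run listout using p: /, yielding [gesni/, hun/, snuse, stiprusi/].

Answer: [gesni/, hun/, snuse, stiprusi/]


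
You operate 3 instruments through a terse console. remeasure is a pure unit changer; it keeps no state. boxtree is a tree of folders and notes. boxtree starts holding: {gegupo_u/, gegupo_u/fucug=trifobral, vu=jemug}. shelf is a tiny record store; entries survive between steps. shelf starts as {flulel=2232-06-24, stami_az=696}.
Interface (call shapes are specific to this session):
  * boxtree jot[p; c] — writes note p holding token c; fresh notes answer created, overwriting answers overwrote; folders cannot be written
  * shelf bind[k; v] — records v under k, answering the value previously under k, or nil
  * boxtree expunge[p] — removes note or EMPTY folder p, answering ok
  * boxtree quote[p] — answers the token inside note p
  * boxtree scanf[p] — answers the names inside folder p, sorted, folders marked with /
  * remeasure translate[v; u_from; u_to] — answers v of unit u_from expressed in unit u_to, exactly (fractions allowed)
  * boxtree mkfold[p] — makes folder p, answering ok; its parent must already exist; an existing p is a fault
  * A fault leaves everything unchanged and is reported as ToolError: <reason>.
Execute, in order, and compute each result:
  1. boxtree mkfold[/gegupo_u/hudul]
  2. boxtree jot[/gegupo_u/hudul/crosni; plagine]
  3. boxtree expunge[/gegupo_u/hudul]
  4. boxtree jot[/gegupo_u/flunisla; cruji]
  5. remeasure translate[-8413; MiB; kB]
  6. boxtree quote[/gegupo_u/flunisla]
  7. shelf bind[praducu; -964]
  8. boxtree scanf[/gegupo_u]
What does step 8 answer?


Answer: [flunisla, fucug, hudul/]

Derivation:
-- 1. boxtree mkfold(p→/gegupo_u/hudul) => ok
-- 2. boxtree jot(p→/gegupo_u/hudul/crosni, c→plagine) => created
-- 3. boxtree expunge(p→/gegupo_u/hudul) => ToolError: not empty
-- 4. boxtree jot(p→/gegupo_u/flunisla, c→cruji) => created
-- 5. remeasure translate(v→-8413, u_from→MiB, u_to→kB) => -1102708736/125
-- 6. boxtree quote(p→/gegupo_u/flunisla) => cruji
-- 7. shelf bind(k→praducu, v→-964) => nil
-- 8. boxtree scanf(p→/gegupo_u) => [flunisla, fucug, hudul/]


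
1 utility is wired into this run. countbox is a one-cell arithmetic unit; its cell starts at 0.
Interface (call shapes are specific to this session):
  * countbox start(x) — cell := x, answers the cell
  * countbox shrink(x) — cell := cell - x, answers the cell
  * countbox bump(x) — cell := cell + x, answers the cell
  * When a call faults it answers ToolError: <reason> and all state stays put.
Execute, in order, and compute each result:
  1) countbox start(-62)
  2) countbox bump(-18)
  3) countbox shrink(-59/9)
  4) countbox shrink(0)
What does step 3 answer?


Answer: -661/9

Derivation:
# 1. countbox start(x: -62) => -62
# 2. countbox bump(x: -18) => -80
# 3. countbox shrink(x: -59/9) => -661/9
# 4. countbox shrink(x: 0) => -661/9


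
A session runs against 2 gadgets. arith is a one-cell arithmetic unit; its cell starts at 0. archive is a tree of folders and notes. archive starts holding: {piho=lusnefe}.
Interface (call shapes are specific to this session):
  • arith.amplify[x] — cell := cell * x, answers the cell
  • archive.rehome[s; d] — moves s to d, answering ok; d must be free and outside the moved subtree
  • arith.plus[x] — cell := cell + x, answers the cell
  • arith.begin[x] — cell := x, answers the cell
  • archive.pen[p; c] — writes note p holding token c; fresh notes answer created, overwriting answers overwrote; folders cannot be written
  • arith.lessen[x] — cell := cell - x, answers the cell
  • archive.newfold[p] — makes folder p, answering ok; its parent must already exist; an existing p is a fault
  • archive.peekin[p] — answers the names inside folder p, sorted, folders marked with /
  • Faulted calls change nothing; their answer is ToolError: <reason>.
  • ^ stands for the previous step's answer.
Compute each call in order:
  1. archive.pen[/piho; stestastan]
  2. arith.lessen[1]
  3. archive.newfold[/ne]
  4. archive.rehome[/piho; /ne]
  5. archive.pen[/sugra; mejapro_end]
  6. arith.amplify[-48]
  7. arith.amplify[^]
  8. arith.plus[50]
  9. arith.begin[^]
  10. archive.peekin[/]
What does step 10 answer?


Answer: [ne/, piho, sugra]

Derivation:
! 1. archive.pen(p: /piho, c: stestastan) ~> overwrote
! 2. arith.lessen(x: 1) ~> -1
! 3. archive.newfold(p: /ne) ~> ok
! 4. archive.rehome(s: /piho, d: /ne) ~> ToolError: exists
! 5. archive.pen(p: /sugra, c: mejapro_end) ~> created
! 6. arith.amplify(x: -48) ~> 48
! 7. arith.amplify(x: ^) ~> 2304
! 8. arith.plus(x: 50) ~> 2354
! 9. arith.begin(x: ^) ~> 2354
! 10. archive.peekin(p: /) ~> [ne/, piho, sugra]


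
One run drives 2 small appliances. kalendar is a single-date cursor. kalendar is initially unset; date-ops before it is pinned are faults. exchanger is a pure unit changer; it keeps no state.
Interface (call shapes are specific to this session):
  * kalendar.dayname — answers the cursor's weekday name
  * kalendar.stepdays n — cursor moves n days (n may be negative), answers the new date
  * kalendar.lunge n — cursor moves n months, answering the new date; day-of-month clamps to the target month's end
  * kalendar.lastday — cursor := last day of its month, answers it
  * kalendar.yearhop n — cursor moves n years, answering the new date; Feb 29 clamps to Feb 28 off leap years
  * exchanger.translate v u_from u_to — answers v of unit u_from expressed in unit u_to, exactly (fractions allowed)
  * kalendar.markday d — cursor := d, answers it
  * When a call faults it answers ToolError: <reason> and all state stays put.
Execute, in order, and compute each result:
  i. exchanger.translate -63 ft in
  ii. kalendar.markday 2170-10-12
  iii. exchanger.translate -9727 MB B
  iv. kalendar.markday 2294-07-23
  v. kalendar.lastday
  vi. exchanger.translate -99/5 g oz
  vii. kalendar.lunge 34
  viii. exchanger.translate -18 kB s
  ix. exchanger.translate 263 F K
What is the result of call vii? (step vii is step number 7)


% translate(v=-63, u_from=ft, u_to=in) => -756
% markday(d=2170-10-12) => 2170-10-12
% translate(v=-9727, u_from=MB, u_to=B) => -9727000000
% markday(d=2294-07-23) => 2294-07-23
% lastday() => 2294-07-31
% translate(v=-99/5, u_from=g, u_to=oz) => -2880000/4123567
% lunge(n=34) => 2297-05-31
% translate(v=-18, u_from=kB, u_to=s) => ToolError: incompatible units
% translate(v=263, u_from=F, u_to=K) => 24089/60

Answer: 2297-05-31


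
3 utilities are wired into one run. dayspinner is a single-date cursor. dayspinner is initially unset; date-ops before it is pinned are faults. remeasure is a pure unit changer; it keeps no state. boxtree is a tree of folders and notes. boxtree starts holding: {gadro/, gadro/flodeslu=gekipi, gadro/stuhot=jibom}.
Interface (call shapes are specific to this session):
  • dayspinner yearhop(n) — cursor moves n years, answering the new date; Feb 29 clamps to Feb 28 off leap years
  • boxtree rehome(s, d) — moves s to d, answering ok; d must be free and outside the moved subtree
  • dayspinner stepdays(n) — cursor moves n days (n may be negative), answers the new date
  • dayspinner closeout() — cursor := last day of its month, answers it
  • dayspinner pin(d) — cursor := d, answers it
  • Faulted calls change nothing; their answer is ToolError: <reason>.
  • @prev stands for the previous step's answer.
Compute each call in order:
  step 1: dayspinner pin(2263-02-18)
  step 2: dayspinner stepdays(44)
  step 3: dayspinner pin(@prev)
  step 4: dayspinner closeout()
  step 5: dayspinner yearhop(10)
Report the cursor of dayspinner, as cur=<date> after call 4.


Calling dayspinner pin with d: 2263-02-18: 2263-02-18.
Using dayspinner stepdays with n: 44, giving 2263-04-03.
Then dayspinner pin with d: @prev, which returns 2263-04-03.
Then dayspinner closeout, and observe 2263-04-30.
I use dayspinner yearhop with n: 10, yielding 2273-04-30.

Answer: cur=2263-04-30


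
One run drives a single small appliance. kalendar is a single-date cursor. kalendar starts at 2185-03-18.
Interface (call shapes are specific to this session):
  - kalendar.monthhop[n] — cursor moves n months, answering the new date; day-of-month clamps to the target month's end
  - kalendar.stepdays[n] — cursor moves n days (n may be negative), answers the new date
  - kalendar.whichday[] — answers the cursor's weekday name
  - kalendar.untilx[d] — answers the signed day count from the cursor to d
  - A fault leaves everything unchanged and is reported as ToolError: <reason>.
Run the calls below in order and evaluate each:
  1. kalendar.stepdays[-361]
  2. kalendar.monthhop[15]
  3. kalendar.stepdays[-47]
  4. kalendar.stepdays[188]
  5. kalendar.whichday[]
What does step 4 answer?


$ stepdays n=-361
= 2184-03-22
$ monthhop n=15
= 2185-06-22
$ stepdays n=-47
= 2185-05-06
$ stepdays n=188
= 2185-11-10
$ whichday
= Thursday

Answer: 2185-11-10


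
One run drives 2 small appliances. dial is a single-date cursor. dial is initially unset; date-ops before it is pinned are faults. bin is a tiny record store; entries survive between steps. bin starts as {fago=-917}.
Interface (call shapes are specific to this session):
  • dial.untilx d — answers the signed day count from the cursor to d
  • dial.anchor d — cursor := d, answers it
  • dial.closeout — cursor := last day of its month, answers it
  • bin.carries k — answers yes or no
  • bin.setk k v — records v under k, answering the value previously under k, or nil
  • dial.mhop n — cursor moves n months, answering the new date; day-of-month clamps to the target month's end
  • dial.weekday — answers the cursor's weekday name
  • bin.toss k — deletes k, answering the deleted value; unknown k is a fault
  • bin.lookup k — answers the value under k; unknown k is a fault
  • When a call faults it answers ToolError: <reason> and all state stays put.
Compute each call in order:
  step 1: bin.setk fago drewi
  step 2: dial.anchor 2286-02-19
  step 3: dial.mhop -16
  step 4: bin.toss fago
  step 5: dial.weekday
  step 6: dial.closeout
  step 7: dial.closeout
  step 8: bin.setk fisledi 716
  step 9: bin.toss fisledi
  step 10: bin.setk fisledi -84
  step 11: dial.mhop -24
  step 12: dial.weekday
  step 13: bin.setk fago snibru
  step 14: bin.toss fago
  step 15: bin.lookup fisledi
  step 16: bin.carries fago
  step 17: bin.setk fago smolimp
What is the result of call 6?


·→ bin.setk(k='fago', v='drewi')
·← -917
·→ dial.anchor(d='2286-02-19')
·← 2286-02-19
·→ dial.mhop(n='-16')
·← 2284-10-19
·→ bin.toss(k='fago')
·← drewi
·→ dial.weekday()
·← Sunday
·→ dial.closeout()
·← 2284-10-31
·→ dial.closeout()
·← 2284-10-31
·→ bin.setk(k='fisledi', v='716')
·← nil
·→ bin.toss(k='fisledi')
·← 716
·→ bin.setk(k='fisledi', v='-84')
·← nil
·→ dial.mhop(n='-24')
·← 2282-10-31
·→ dial.weekday()
·← Tuesday
·→ bin.setk(k='fago', v='snibru')
·← nil
·→ bin.toss(k='fago')
·← snibru
·→ bin.lookup(k='fisledi')
·← -84
·→ bin.carries(k='fago')
·← no
·→ bin.setk(k='fago', v='smolimp')
·← nil

Answer: 2284-10-31


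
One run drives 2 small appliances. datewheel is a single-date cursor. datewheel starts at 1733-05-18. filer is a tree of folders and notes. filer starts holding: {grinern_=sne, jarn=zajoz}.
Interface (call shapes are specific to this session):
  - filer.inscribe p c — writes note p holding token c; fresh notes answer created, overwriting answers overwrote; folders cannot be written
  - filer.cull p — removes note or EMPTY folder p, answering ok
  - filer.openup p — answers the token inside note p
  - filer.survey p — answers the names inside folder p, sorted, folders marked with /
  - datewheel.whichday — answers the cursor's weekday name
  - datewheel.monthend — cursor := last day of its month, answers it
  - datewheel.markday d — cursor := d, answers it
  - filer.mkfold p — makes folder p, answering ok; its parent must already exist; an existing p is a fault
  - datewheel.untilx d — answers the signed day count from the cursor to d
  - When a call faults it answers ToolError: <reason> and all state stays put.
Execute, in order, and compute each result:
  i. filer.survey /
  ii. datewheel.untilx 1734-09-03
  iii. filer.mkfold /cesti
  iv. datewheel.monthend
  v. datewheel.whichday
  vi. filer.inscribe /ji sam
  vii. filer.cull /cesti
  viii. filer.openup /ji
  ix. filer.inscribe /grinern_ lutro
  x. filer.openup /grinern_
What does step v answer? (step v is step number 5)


Answer: Sunday

Derivation:
Do: survey[p: /]
See: [grinern_, jarn]
Do: untilx[d: 1734-09-03]
See: 473
Do: mkfold[p: /cesti]
See: ok
Do: monthend[]
See: 1733-05-31
Do: whichday[]
See: Sunday
Do: inscribe[p: /ji; c: sam]
See: created
Do: cull[p: /cesti]
See: ok
Do: openup[p: /ji]
See: sam
Do: inscribe[p: /grinern_; c: lutro]
See: overwrote
Do: openup[p: /grinern_]
See: lutro


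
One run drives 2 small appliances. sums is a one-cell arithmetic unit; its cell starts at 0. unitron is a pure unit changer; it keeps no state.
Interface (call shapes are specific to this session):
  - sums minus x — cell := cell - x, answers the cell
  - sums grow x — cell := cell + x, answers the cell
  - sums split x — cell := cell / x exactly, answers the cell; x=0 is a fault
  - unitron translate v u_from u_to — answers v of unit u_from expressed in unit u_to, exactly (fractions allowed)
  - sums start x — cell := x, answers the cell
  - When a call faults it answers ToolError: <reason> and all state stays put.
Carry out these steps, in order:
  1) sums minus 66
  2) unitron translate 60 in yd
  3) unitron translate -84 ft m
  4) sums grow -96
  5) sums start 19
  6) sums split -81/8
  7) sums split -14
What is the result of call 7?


Answer: 76/567

Derivation:
Invoking sums minus with 66, and see -66.
I run unitron translate with 60, in, yd, which returns 5/3.
Calling unitron translate with -84, ft, m, giving -16002/625.
Then sums grow with -96, and get -162.
I call sums start with 19, and get 19.
I invoke sums split with -81/8, and observe -152/81.
I invoke sums split with -14, and observe 76/567.
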